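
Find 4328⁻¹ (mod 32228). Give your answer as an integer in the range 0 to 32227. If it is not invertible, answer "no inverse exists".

Euclidean algorithm on 32228, 4328:
32228 = 7·4328 + 1932
4328 = 2·1932 + 464
1932 = 4·464 + 76
464 = 6·76 + 8
76 = 9·8 + 4
8 = 2·4 + 0
The gcd is 4, not 1, hence no inverse exists.

no inverse exists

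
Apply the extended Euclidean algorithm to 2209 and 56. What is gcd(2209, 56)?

Apply Euclid's algorithm to 2209 and 56:
2209 = 39·56 + 25
56 = 2·25 + 6
25 = 4·6 + 1
6 = 6·1 + 0
gcd(2209, 56) = 1.
Working backward:
1 = 25 − 4·6
1 = −4·56 + 9·25
1 = 9·2209 − 355·56
So 1 = (9)·2209 + (-355)·56.

1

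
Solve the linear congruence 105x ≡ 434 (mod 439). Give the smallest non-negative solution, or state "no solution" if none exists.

209

First find gcd(105, 439):
439 = 4*105 + 19
105 = 5*19 + 10
19 = 1*10 + 9
10 = 1*9 + 1
9 = 9*1 + 0
gcd = 1, so a unique solution mod 439 exists.
Back-substitute for the Bézout coefficients:
1 = 10 − 9
1 = −19 + 2·10
1 = 2·105 − 11·19
1 = −11·439 + 46·105
So 105·(46) ≡ 1 (mod 439), giving 105⁻¹ ≡ 46.
x ≡ 105⁻¹·434 ≡ 46·434 ≡ 209 (mod 439).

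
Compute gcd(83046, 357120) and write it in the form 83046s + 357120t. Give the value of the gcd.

Apply Euclid's algorithm to 357120 and 83046:
357120 = 4×83046 + 24936
83046 = 3×24936 + 8238
24936 = 3×8238 + 222
8238 = 37×222 + 24
222 = 9×24 + 6
24 = 4×6 + 0
gcd(83046, 357120) = 6.
Express as a combination:
6 = 222 − 9·24
6 = −9·8238 + 334·222
6 = 334·24936 − 1011·8238
6 = −1011·83046 + 3367·24936
6 = 3367·357120 − 14479·83046
So 6 = (3367)·357120 + (-14479)·83046.

6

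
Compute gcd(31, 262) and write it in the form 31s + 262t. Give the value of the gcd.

Repeated division:
262 = 8·31 + 14
31 = 2·14 + 3
14 = 4·3 + 2
3 = 1·2 + 1
2 = 2·1 + 0
gcd(31, 262) = 1.
Express as a combination:
1 = 3 − 2
1 = −14 + 5·3
1 = 5·31 − 11·14
1 = −11·262 + 93·31
So 1 = (-11)·262 + (93)·31.

1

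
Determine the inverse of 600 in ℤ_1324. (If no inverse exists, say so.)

Euclidean algorithm on 1324, 600:
1324 = 2*600 + 124
600 = 4*124 + 104
124 = 1*104 + 20
104 = 5*20 + 4
20 = 5*4 + 0
gcd(600, 1324) = 4 ≠ 1, so 600 has no multiplicative inverse modulo 1324.

no inverse exists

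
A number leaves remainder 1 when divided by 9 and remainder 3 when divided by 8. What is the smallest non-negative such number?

19

Write x = 1 + 9·k. Then 9·k ≡ 3 − 1 ≡ 2 (mod 8).
Need 9⁻¹ mod 8. Extended Euclid on (8, 1):
8 = 8*1 + 0
9⁻¹ ≡ 1 (mod 8), so k ≡ 1·2 ≡ 2 (mod 8).
x = 1 + 9·2 = 19.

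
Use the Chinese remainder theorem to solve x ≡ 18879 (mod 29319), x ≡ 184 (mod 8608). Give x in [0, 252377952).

96624984

Write x = 18879 + 29319·k. Then 29319·k ≡ 184 − 18879 ≡ 7129 (mod 8608).
Need 29319⁻¹ mod 8608. Extended Euclid on (8608, 3495):
8608 = 2·3495 + 1618
3495 = 2·1618 + 259
1618 = 6·259 + 64
259 = 4·64 + 3
64 = 21·3 + 1
3 = 3·1 + 0
Back-substitute:
1 = 64 − 21·3
1 = −21·259 + 85·64
1 = 85·1618 − 531·259
1 = −531·3495 + 1147·1618
1 = 1147·8608 − 2825·3495
29319⁻¹ ≡ 5783 (mod 8608), so k ≡ 5783·7129 ≡ 3295 (mod 8608).
x = 18879 + 29319·3295 = 96624984.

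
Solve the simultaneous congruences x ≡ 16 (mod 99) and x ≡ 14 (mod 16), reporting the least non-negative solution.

Write x = 16 + 99·k. Then 99·k ≡ 14 − 16 ≡ 14 (mod 16).
Need 99⁻¹ mod 16. Extended Euclid on (16, 3):
16 = 5·3 + 1
3 = 3·1 + 0
Back-substitute:
1 = 16 − 5·3
99⁻¹ ≡ 11 (mod 16), so k ≡ 11·14 ≡ 10 (mod 16).
x = 16 + 99·10 = 1006.

1006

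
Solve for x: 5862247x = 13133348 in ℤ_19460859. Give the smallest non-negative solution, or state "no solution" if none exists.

10429325

First find gcd(5862247, 19460859):
19460859 = 3×5862247 + 1874118
5862247 = 3×1874118 + 239893
1874118 = 7×239893 + 194867
239893 = 1×194867 + 45026
194867 = 4×45026 + 14763
45026 = 3×14763 + 737
14763 = 20×737 + 23
737 = 32×23 + 1
23 = 23×1 + 0
gcd = 1, so a unique solution mod 19460859 exists.
Back-substitute for the Bézout coefficients:
1 = 737 − 32·23
1 = −32·14763 + 641·737
1 = 641·45026 − 1955·14763
1 = −1955·194867 + 8461·45026
1 = 8461·239893 − 10416·194867
1 = −10416·1874118 + 81373·239893
1 = 81373·5862247 − 254535·1874118
1 = −254535·19460859 + 844978·5862247
So 5862247·(844978) ≡ 1 (mod 19460859), giving 5862247⁻¹ ≡ 844978.
x ≡ 5862247⁻¹·13133348 ≡ 844978·13133348 ≡ 10429325 (mod 19460859).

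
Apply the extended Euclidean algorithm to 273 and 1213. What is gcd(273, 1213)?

1

Repeated division:
1213 = 4·273 + 121
273 = 2·121 + 31
121 = 3·31 + 28
31 = 1·28 + 3
28 = 9·3 + 1
3 = 3·1 + 0
gcd(273, 1213) = 1.
Working backward:
1 = 28 − 9·3
1 = −9·31 + 10·28
1 = 10·121 − 39·31
1 = −39·273 + 88·121
1 = 88·1213 − 391·273
So 1 = (88)·1213 + (-391)·273.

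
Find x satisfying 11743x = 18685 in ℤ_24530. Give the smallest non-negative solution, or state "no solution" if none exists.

First find gcd(11743, 24530):
24530 = 2·11743 + 1044
11743 = 11·1044 + 259
1044 = 4·259 + 8
259 = 32·8 + 3
8 = 2·3 + 2
3 = 1·2 + 1
2 = 2·1 + 0
gcd = 1, so a unique solution mod 24530 exists.
Back-substitute for the Bézout coefficients:
1 = 3 − 2
1 = −8 + 3·3
1 = 3·259 − 97·8
1 = −97·1044 + 391·259
1 = 391·11743 − 4398·1044
1 = −4398·24530 + 9187·11743
So 11743·(9187) ≡ 1 (mod 24530), giving 11743⁻¹ ≡ 9187.
x ≡ 11743⁻¹·18685 ≡ 9187·18685 ≡ 22685 (mod 24530).

22685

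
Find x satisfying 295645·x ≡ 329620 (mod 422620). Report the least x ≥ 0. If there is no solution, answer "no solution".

First find gcd(295645, 422620):
422620 = 1×295645 + 126975
295645 = 2×126975 + 41695
126975 = 3×41695 + 1890
41695 = 22×1890 + 115
1890 = 16×115 + 50
115 = 2×50 + 15
50 = 3×15 + 5
15 = 3×5 + 0
gcd = 5 and 5 | 329620, so solutions exist. Divide through by 5: 59129x ≡ 65924 (mod 84524).
Now find 59129⁻¹ mod 84524:
84524 = 1·59129 + 25395
59129 = 2·25395 + 8339
25395 = 3·8339 + 378
8339 = 22·378 + 23
378 = 16·23 + 10
23 = 2·10 + 3
10 = 3·3 + 1
3 = 3·1 + 0
Back-substitute:
1 = 10 − 3·3
1 = −3·23 + 7·10
1 = 7·378 − 115·23
1 = −115·8339 + 2537·378
1 = 2537·25395 − 7726·8339
1 = −7726·59129 + 17989·25395
1 = 17989·84524 − 25715·59129
So 59129·(-25715) ≡ 1 (mod 84524), i.e. 59129⁻¹ ≡ 58809.
Then x ≡ 58809·65924 ≡ 62208 (mod 84524); the smallest non-negative solution is x = 62208.

62208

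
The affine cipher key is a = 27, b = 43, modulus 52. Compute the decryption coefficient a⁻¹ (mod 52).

27

Run Euclid on (52, 27):
52 = 1×27 + 25
27 = 1×25 + 2
25 = 12×2 + 1
2 = 2×1 + 0
The gcd is 1. Working backward:
1 = 25 − 12·2
1 = −12·27 + 13·25
1 = 13·52 − 25·27
Thus 27·(-25) ≡ 1 (mod 52); reducing, -25 mod 52 = 27.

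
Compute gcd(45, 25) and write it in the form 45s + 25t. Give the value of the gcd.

Repeated division:
45 = 1×25 + 20
25 = 1×20 + 5
20 = 4×5 + 0
gcd(45, 25) = 5.
Back-substituting:
5 = 25 − 20
5 = −45 + 2·25
So 5 = (-1)·45 + (2)·25.

5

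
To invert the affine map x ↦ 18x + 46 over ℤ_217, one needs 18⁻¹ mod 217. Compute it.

205

gcd(217, 18) by repeated division:
217 = 12×18 + 1
18 = 18×1 + 0
Since gcd(18, 217) = 1, back-substitute to write 1 as a combination:
1 = 217 − 12·18
Hence 18⁻¹ ≡ -12 ≡ 205 (mod 217).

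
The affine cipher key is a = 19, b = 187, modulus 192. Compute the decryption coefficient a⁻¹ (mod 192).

91

Apply the Euclidean algorithm to 192 and 19:
192 = 10×19 + 2
19 = 9×2 + 1
2 = 2×1 + 0
gcd = 1, so the inverse exists. Back-substitute:
1 = 19 − 9·2
1 = −9·192 + 91·19
So 19·91 ≡ 1 (mod 192).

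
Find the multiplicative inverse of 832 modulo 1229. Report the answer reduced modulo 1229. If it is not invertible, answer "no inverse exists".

Apply the Euclidean algorithm to 1229 and 832:
1229 = 1*832 + 397
832 = 2*397 + 38
397 = 10*38 + 17
38 = 2*17 + 4
17 = 4*4 + 1
4 = 4*1 + 0
gcd = 1, so the inverse exists. Back-substitute:
1 = 17 − 4·4
1 = −4·38 + 9·17
1 = 9·397 − 94·38
1 = −94·832 + 197·397
1 = 197·1229 − 291·832
Hence 832⁻¹ ≡ -291 ≡ 938 (mod 1229).

938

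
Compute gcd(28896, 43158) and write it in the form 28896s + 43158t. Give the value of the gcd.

6

Apply Euclid's algorithm to 43158 and 28896:
43158 = 1*28896 + 14262
28896 = 2*14262 + 372
14262 = 38*372 + 126
372 = 2*126 + 120
126 = 1*120 + 6
120 = 20*6 + 0
gcd(28896, 43158) = 6.
Back-substituting:
6 = 126 − 120
6 = −372 + 3·126
6 = 3·14262 − 115·372
6 = −115·28896 + 233·14262
6 = 233·43158 − 348·28896
So 6 = (233)·43158 + (-348)·28896.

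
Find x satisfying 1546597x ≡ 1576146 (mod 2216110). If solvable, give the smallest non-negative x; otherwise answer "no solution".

First find gcd(1546597, 2216110):
2216110 = 1×1546597 + 669513
1546597 = 2×669513 + 207571
669513 = 3×207571 + 46800
207571 = 4×46800 + 20371
46800 = 2×20371 + 6058
20371 = 3×6058 + 2197
6058 = 2×2197 + 1664
2197 = 1×1664 + 533
1664 = 3×533 + 65
533 = 8×65 + 13
65 = 5×13 + 0
gcd = 13 and 13 | 1576146, so solutions exist. Divide through by 13: 118969x ≡ 121242 (mod 170470).
Now find 118969⁻¹ mod 170470:
170470 = 1·118969 + 51501
118969 = 2·51501 + 15967
51501 = 3·15967 + 3600
15967 = 4·3600 + 1567
3600 = 2·1567 + 466
1567 = 3·466 + 169
466 = 2·169 + 128
169 = 1·128 + 41
128 = 3·41 + 5
41 = 8·5 + 1
5 = 5·1 + 0
Back-substitute:
1 = 41 − 8·5
1 = −8·128 + 25·41
1 = 25·169 − 33·128
1 = −33·466 + 91·169
1 = 91·1567 − 306·466
1 = −306·3600 + 703·1567
1 = 703·15967 − 3118·3600
1 = −3118·51501 + 10057·15967
1 = 10057·118969 − 23232·51501
1 = −23232·170470 + 33289·118969
So 118969⁻¹ ≡ 33289 (mod 170470).
Then x ≡ 33289·121242 ≡ 147688 (mod 170470); the smallest non-negative solution is x = 147688.

147688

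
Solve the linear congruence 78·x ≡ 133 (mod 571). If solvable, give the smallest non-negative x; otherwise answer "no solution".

First find gcd(78, 571):
571 = 7·78 + 25
78 = 3·25 + 3
25 = 8·3 + 1
3 = 3·1 + 0
gcd = 1, so a unique solution mod 571 exists.
Back-substitute for the Bézout coefficients:
1 = 25 − 8·3
1 = −8·78 + 25·25
1 = 25·571 − 183·78
So 78·(-183) ≡ 1 (mod 571), giving 78⁻¹ ≡ 388.
x ≡ 78⁻¹·133 ≡ 388·133 ≡ 214 (mod 571).

214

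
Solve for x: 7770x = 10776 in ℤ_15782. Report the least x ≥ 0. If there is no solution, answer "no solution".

First find gcd(7770, 15782):
15782 = 2·7770 + 242
7770 = 32·242 + 26
242 = 9·26 + 8
26 = 3·8 + 2
8 = 4·2 + 0
gcd = 2 and 2 | 10776, so solutions exist. Divide through by 2: 3885x ≡ 5388 (mod 7891).
Now find 3885⁻¹ mod 7891:
7891 = 2·3885 + 121
3885 = 32·121 + 13
121 = 9·13 + 4
13 = 3·4 + 1
4 = 4·1 + 0
Back-substitute:
1 = 13 − 3·4
1 = −3·121 + 28·13
1 = 28·3885 − 899·121
1 = −899·7891 + 1826·3885
So 3885⁻¹ ≡ 1826 (mod 7891).
Then x ≡ 1826·5388 ≡ 6302 (mod 7891); the smallest non-negative solution is x = 6302.

6302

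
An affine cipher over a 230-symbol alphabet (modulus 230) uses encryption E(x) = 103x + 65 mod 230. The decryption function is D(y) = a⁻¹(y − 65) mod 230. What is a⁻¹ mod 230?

67

Extended Euclidean algorithm:
230 = 2×103 + 24
103 = 4×24 + 7
24 = 3×7 + 3
7 = 2×3 + 1
3 = 3×1 + 0
The gcd is 1. Working backward:
1 = 7 − 2·3
1 = −2·24 + 7·7
1 = 7·103 − 30·24
1 = −30·230 + 67·103
So 103·67 ≡ 1 (mod 230).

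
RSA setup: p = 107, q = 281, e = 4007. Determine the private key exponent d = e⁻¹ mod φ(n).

14103

φ(n) = (p−1)(q−1) = 106·280 = 29680.
Need d with 4007·d ≡ 1 (mod 29680). Apply the extended Euclidean algorithm:
29680 = 7×4007 + 1631
4007 = 2×1631 + 745
1631 = 2×745 + 141
745 = 5×141 + 40
141 = 3×40 + 21
40 = 1×21 + 19
21 = 1×19 + 2
19 = 9×2 + 1
2 = 2×1 + 0
Back-substitute:
1 = 19 − 9·2
1 = −9·21 + 10·19
1 = 10·40 − 19·21
1 = −19·141 + 67·40
1 = 67·745 − 354·141
1 = −354·1631 + 775·745
1 = 775·4007 − 1904·1631
1 = −1904·29680 + 14103·4007
So 4007·14103 ≡ 1 (mod 29680), hence d = 14103.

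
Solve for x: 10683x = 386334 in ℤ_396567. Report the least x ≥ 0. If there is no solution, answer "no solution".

6718

First find gcd(10683, 396567):
396567 = 37·10683 + 1296
10683 = 8·1296 + 315
1296 = 4·315 + 36
315 = 8·36 + 27
36 = 1·27 + 9
27 = 3·9 + 0
gcd = 9 and 9 | 386334, so solutions exist. Divide through by 9: 1187x ≡ 42926 (mod 44063).
Now find 1187⁻¹ mod 44063:
44063 = 37*1187 + 144
1187 = 8*144 + 35
144 = 4*35 + 4
35 = 8*4 + 3
4 = 1*3 + 1
3 = 3*1 + 0
Back-substitute:
1 = 4 − 3
1 = −35 + 9·4
1 = 9·144 − 37·35
1 = −37·1187 + 305·144
1 = 305·44063 − 11322·1187
So 1187·(-11322) ≡ 1 (mod 44063), i.e. 1187⁻¹ ≡ 32741.
Then x ≡ 32741·42926 ≡ 6718 (mod 44063); the smallest non-negative solution is x = 6718.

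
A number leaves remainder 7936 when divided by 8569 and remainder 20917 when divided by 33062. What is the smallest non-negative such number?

Write x = 7936 + 8569·k. Then 8569·k ≡ 20917 − 7936 ≡ 12981 (mod 33062).
Need 8569⁻¹ mod 33062. Extended Euclid on (33062, 8569):
33062 = 3×8569 + 7355
8569 = 1×7355 + 1214
7355 = 6×1214 + 71
1214 = 17×71 + 7
71 = 10×7 + 1
7 = 7×1 + 0
Back-substitute:
1 = 71 − 10·7
1 = −10·1214 + 171·71
1 = 171·7355 − 1036·1214
1 = −1036·8569 + 1207·7355
1 = 1207·33062 − 4657·8569
8569⁻¹ ≡ 28405 (mod 33062), so k ≡ 28405·12981 ≡ 17881 (mod 33062).
x = 7936 + 8569·17881 = 153230225.

153230225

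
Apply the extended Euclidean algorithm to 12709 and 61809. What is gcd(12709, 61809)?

Repeated division:
61809 = 4*12709 + 10973
12709 = 1*10973 + 1736
10973 = 6*1736 + 557
1736 = 3*557 + 65
557 = 8*65 + 37
65 = 1*37 + 28
37 = 1*28 + 9
28 = 3*9 + 1
9 = 9*1 + 0
gcd(12709, 61809) = 1.
Express as a combination:
1 = 28 − 3·9
1 = −3·37 + 4·28
1 = 4·65 − 7·37
1 = −7·557 + 60·65
1 = 60·1736 − 187·557
1 = −187·10973 + 1182·1736
1 = 1182·12709 − 1369·10973
1 = −1369·61809 + 6658·12709
So 1 = (-1369)·61809 + (6658)·12709.

1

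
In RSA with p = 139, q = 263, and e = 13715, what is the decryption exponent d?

φ(n) = (p−1)(q−1) = 138·262 = 36156.
Need d with 13715·d ≡ 1 (mod 36156). Apply the extended Euclidean algorithm:
36156 = 2*13715 + 8726
13715 = 1*8726 + 4989
8726 = 1*4989 + 3737
4989 = 1*3737 + 1252
3737 = 2*1252 + 1233
1252 = 1*1233 + 19
1233 = 64*19 + 17
19 = 1*17 + 2
17 = 8*2 + 1
2 = 2*1 + 0
Back-substitute:
1 = 17 − 8·2
1 = −8·19 + 9·17
1 = 9·1233 − 584·19
1 = −584·1252 + 593·1233
1 = 593·3737 − 1770·1252
1 = −1770·4989 + 2363·3737
1 = 2363·8726 − 4133·4989
1 = −4133·13715 + 6496·8726
1 = 6496·36156 − 17125·13715
So 13715·(-17125) ≡ 1 (mod 36156), hence d ≡ -17125 ≡ 19031 (mod 36156).

19031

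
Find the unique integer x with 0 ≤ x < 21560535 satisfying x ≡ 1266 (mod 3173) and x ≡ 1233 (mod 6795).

Write x = 1266 + 3173·k. Then 3173·k ≡ 1233 − 1266 ≡ 6762 (mod 6795).
Need 3173⁻¹ mod 6795. Extended Euclid on (6795, 3173):
6795 = 2*3173 + 449
3173 = 7*449 + 30
449 = 14*30 + 29
30 = 1*29 + 1
29 = 29*1 + 0
Back-substitute:
1 = 30 − 29
1 = −449 + 15·30
1 = 15·3173 − 106·449
1 = −106·6795 + 227·3173
3173⁻¹ ≡ 227 (mod 6795), so k ≡ 227·6762 ≡ 6099 (mod 6795).
x = 1266 + 3173·6099 = 19353393.

19353393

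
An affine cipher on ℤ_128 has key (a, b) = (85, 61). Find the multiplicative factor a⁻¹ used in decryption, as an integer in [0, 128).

Apply the Euclidean algorithm to 128 and 85:
128 = 1×85 + 43
85 = 1×43 + 42
43 = 1×42 + 1
42 = 42×1 + 0
Since gcd(85, 128) = 1, back-substitute to write 1 as a combination:
1 = 43 − 42
1 = −85 + 2·43
1 = 2·128 − 3·85
Hence 85⁻¹ ≡ -3 ≡ 125 (mod 128).

125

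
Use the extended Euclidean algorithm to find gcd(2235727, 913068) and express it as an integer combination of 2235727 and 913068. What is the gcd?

13

Apply Euclid's algorithm to 2235727 and 913068:
2235727 = 2*913068 + 409591
913068 = 2*409591 + 93886
409591 = 4*93886 + 34047
93886 = 2*34047 + 25792
34047 = 1*25792 + 8255
25792 = 3*8255 + 1027
8255 = 8*1027 + 39
1027 = 26*39 + 13
39 = 3*13 + 0
gcd(2235727, 913068) = 13.
Back-substituting:
13 = 1027 − 26·39
13 = −26·8255 + 209·1027
13 = 209·25792 − 653·8255
13 = −653·34047 + 862·25792
13 = 862·93886 − 2377·34047
13 = −2377·409591 + 10370·93886
13 = 10370·913068 − 23117·409591
13 = −23117·2235727 + 56604·913068
So 13 = (-23117)·2235727 + (56604)·913068.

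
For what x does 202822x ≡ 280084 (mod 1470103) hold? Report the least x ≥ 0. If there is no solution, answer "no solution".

First find gcd(202822, 1470103):
1470103 = 7*202822 + 50349
202822 = 4*50349 + 1426
50349 = 35*1426 + 439
1426 = 3*439 + 109
439 = 4*109 + 3
109 = 36*3 + 1
3 = 3*1 + 0
gcd = 1, so a unique solution mod 1470103 exists.
Back-substitute for the Bézout coefficients:
1 = 109 − 36·3
1 = −36·439 + 145·109
1 = 145·1426 − 471·439
1 = −471·50349 + 16630·1426
1 = 16630·202822 − 66991·50349
1 = −66991·1470103 + 485567·202822
So 202822·(485567) ≡ 1 (mod 1470103), giving 202822⁻¹ ≡ 485567.
x ≡ 202822⁻¹·280084 ≡ 485567·280084 ≡ 319098 (mod 1470103).

319098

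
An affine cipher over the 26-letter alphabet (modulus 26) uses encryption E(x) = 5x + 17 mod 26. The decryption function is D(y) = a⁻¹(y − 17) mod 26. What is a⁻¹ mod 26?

21

Run Euclid on (26, 5):
26 = 5*5 + 1
5 = 5*1 + 0
The gcd is 1. Working backward:
1 = 26 − 5·5
Hence 5⁻¹ ≡ -5 ≡ 21 (mod 26).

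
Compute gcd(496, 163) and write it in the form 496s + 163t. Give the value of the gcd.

1

Apply Euclid's algorithm to 496 and 163:
496 = 3×163 + 7
163 = 23×7 + 2
7 = 3×2 + 1
2 = 2×1 + 0
gcd(496, 163) = 1.
Back-substituting:
1 = 7 − 3·2
1 = −3·163 + 70·7
1 = 70·496 − 213·163
So 1 = (70)·496 + (-213)·163.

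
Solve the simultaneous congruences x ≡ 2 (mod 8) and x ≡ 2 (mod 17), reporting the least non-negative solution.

2

Write x = 2 + 8·k. Then 8·k ≡ 2 − 2 ≡ 0 (mod 17).
Need 8⁻¹ mod 17. Extended Euclid on (17, 8):
17 = 2×8 + 1
8 = 8×1 + 0
Back-substitute:
1 = 17 − 2·8
8⁻¹ ≡ 15 (mod 17), so k ≡ 15·0 ≡ 0 (mod 17).
x = 2 + 8·0 = 2.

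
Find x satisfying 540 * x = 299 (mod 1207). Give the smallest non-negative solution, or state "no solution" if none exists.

499

First find gcd(540, 1207):
1207 = 2·540 + 127
540 = 4·127 + 32
127 = 3·32 + 31
32 = 1·31 + 1
31 = 31·1 + 0
gcd = 1, so a unique solution mod 1207 exists.
Back-substitute for the Bézout coefficients:
1 = 32 − 31
1 = −127 + 4·32
1 = 4·540 − 17·127
1 = −17·1207 + 38·540
So 540·(38) ≡ 1 (mod 1207), giving 540⁻¹ ≡ 38.
x ≡ 540⁻¹·299 ≡ 38·299 ≡ 499 (mod 1207).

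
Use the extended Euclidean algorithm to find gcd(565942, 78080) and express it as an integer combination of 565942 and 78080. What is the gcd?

Euclidean algorithm:
565942 = 7*78080 + 19382
78080 = 4*19382 + 552
19382 = 35*552 + 62
552 = 8*62 + 56
62 = 1*56 + 6
56 = 9*6 + 2
6 = 3*2 + 0
gcd(565942, 78080) = 2.
Express as a combination:
2 = 56 − 9·6
2 = −9·62 + 10·56
2 = 10·552 − 89·62
2 = −89·19382 + 3125·552
2 = 3125·78080 − 12589·19382
2 = −12589·565942 + 91248·78080
So 2 = (-12589)·565942 + (91248)·78080.

2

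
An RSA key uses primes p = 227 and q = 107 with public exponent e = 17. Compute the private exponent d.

φ(n) = (p−1)(q−1) = 226·106 = 23956.
Need d with 17·d ≡ 1 (mod 23956). Apply the extended Euclidean algorithm:
23956 = 1409*17 + 3
17 = 5*3 + 2
3 = 1*2 + 1
2 = 2*1 + 0
Back-substitute:
1 = 3 − 2
1 = −17 + 6·3
1 = 6·23956 − 8455·17
So 17·(-8455) ≡ 1 (mod 23956), hence d ≡ -8455 ≡ 15501 (mod 23956).

15501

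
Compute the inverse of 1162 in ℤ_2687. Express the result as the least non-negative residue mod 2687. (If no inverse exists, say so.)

1362

Extended Euclidean algorithm:
2687 = 2*1162 + 363
1162 = 3*363 + 73
363 = 4*73 + 71
73 = 1*71 + 2
71 = 35*2 + 1
2 = 2*1 + 0
The gcd is 1. Working backward:
1 = 71 − 35·2
1 = −35·73 + 36·71
1 = 36·363 − 179·73
1 = −179·1162 + 573·363
1 = 573·2687 − 1325·1162
Thus 1162·(-1325) ≡ 1 (mod 2687); reducing, -1325 mod 2687 = 1362.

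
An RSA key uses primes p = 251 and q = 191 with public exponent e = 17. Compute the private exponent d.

22353

φ(n) = (p−1)(q−1) = 250·190 = 47500.
Need d with 17·d ≡ 1 (mod 47500). Apply the extended Euclidean algorithm:
47500 = 2794*17 + 2
17 = 8*2 + 1
2 = 2*1 + 0
Back-substitute:
1 = 17 − 8·2
1 = −8·47500 + 22353·17
So 17·22353 ≡ 1 (mod 47500), hence d = 22353.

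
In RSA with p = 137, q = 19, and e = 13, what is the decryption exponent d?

φ(n) = (p−1)(q−1) = 136·18 = 2448.
Need d with 13·d ≡ 1 (mod 2448). Apply the extended Euclidean algorithm:
2448 = 188*13 + 4
13 = 3*4 + 1
4 = 4*1 + 0
Back-substitute:
1 = 13 − 3·4
1 = −3·2448 + 565·13
So 13·565 ≡ 1 (mod 2448), hence d = 565.

565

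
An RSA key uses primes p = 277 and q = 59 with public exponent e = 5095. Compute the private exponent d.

φ(n) = (p−1)(q−1) = 276·58 = 16008.
Need d with 5095·d ≡ 1 (mod 16008). Apply the extended Euclidean algorithm:
16008 = 3×5095 + 723
5095 = 7×723 + 34
723 = 21×34 + 9
34 = 3×9 + 7
9 = 1×7 + 2
7 = 3×2 + 1
2 = 2×1 + 0
Back-substitute:
1 = 7 − 3·2
1 = −3·9 + 4·7
1 = 4·34 − 15·9
1 = −15·723 + 319·34
1 = 319·5095 − 2248·723
1 = −2248·16008 + 7063·5095
So 5095·7063 ≡ 1 (mod 16008), hence d = 7063.

7063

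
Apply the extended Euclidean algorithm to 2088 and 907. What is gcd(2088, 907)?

1

Euclidean algorithm:
2088 = 2*907 + 274
907 = 3*274 + 85
274 = 3*85 + 19
85 = 4*19 + 9
19 = 2*9 + 1
9 = 9*1 + 0
gcd(2088, 907) = 1.
Express as a combination:
1 = 19 − 2·9
1 = −2·85 + 9·19
1 = 9·274 − 29·85
1 = −29·907 + 96·274
1 = 96·2088 − 221·907
So 1 = (96)·2088 + (-221)·907.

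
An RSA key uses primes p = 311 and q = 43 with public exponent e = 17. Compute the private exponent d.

φ(n) = (p−1)(q−1) = 310·42 = 13020.
Need d with 17·d ≡ 1 (mod 13020). Apply the extended Euclidean algorithm:
13020 = 765·17 + 15
17 = 1·15 + 2
15 = 7·2 + 1
2 = 2·1 + 0
Back-substitute:
1 = 15 − 7·2
1 = −7·17 + 8·15
1 = 8·13020 − 6127·17
So 17·(-6127) ≡ 1 (mod 13020), hence d ≡ -6127 ≡ 6893 (mod 13020).

6893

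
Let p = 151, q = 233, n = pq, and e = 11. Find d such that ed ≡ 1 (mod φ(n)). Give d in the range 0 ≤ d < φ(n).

9491

φ(n) = (p−1)(q−1) = 150·232 = 34800.
Need d with 11·d ≡ 1 (mod 34800). Apply the extended Euclidean algorithm:
34800 = 3163*11 + 7
11 = 1*7 + 4
7 = 1*4 + 3
4 = 1*3 + 1
3 = 3*1 + 0
Back-substitute:
1 = 4 − 3
1 = −7 + 2·4
1 = 2·11 − 3·7
1 = −3·34800 + 9491·11
So 11·9491 ≡ 1 (mod 34800), hence d = 9491.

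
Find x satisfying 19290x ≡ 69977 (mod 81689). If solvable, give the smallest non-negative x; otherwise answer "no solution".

First find gcd(19290, 81689):
81689 = 4×19290 + 4529
19290 = 4×4529 + 1174
4529 = 3×1174 + 1007
1174 = 1×1007 + 167
1007 = 6×167 + 5
167 = 33×5 + 2
5 = 2×2 + 1
2 = 2×1 + 0
gcd = 1, so a unique solution mod 81689 exists.
Back-substitute for the Bézout coefficients:
1 = 5 − 2·2
1 = −2·167 + 67·5
1 = 67·1007 − 404·167
1 = −404·1174 + 471·1007
1 = 471·4529 − 1817·1174
1 = −1817·19290 + 7739·4529
1 = 7739·81689 − 32773·19290
So 19290·(-32773) ≡ 1 (mod 81689), giving 19290⁻¹ ≡ 48916.
x ≡ 19290⁻¹·69977 ≡ 48916·69977 ≡ 62454 (mod 81689).

62454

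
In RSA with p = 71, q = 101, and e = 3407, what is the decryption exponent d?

1543

φ(n) = (p−1)(q−1) = 70·100 = 7000.
Need d with 3407·d ≡ 1 (mod 7000). Apply the extended Euclidean algorithm:
7000 = 2×3407 + 186
3407 = 18×186 + 59
186 = 3×59 + 9
59 = 6×9 + 5
9 = 1×5 + 4
5 = 1×4 + 1
4 = 4×1 + 0
Back-substitute:
1 = 5 − 4
1 = −9 + 2·5
1 = 2·59 − 13·9
1 = −13·186 + 41·59
1 = 41·3407 − 751·186
1 = −751·7000 + 1543·3407
So 3407·1543 ≡ 1 (mod 7000), hence d = 1543.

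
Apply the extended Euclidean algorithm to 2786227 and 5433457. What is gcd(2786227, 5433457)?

1

Euclidean algorithm:
5433457 = 1·2786227 + 2647230
2786227 = 1·2647230 + 138997
2647230 = 19·138997 + 6287
138997 = 22·6287 + 683
6287 = 9·683 + 140
683 = 4·140 + 123
140 = 1·123 + 17
123 = 7·17 + 4
17 = 4·4 + 1
4 = 4·1 + 0
gcd(2786227, 5433457) = 1.
Express as a combination:
1 = 17 − 4·4
1 = −4·123 + 29·17
1 = 29·140 − 33·123
1 = −33·683 + 161·140
1 = 161·6287 − 1482·683
1 = −1482·138997 + 32765·6287
1 = 32765·2647230 − 624017·138997
1 = −624017·2786227 + 656782·2647230
1 = 656782·5433457 − 1280799·2786227
So 1 = (656782)·5433457 + (-1280799)·2786227.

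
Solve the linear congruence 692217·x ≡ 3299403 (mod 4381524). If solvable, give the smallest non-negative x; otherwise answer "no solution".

gcd(692217, 4381524):
4381524 = 6·692217 + 228222
692217 = 3·228222 + 7551
228222 = 30·7551 + 1692
7551 = 4·1692 + 783
1692 = 2·783 + 126
783 = 6·126 + 27
126 = 4·27 + 18
27 = 1·18 + 9
18 = 2·9 + 0
gcd = 9, but 9 ∤ 3299403, so the congruence has no solution.

no solution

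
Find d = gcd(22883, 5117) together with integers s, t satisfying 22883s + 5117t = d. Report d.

Apply Euclid's algorithm to 22883 and 5117:
22883 = 4*5117 + 2415
5117 = 2*2415 + 287
2415 = 8*287 + 119
287 = 2*119 + 49
119 = 2*49 + 21
49 = 2*21 + 7
21 = 3*7 + 0
gcd(22883, 5117) = 7.
Working backward:
7 = 49 − 2·21
7 = −2·119 + 5·49
7 = 5·287 − 12·119
7 = −12·2415 + 101·287
7 = 101·5117 − 214·2415
7 = −214·22883 + 957·5117
So 7 = (-214)·22883 + (957)·5117.

7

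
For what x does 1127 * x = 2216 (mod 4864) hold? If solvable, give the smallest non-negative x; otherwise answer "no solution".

First find gcd(1127, 4864):
4864 = 4×1127 + 356
1127 = 3×356 + 59
356 = 6×59 + 2
59 = 29×2 + 1
2 = 2×1 + 0
gcd = 1, so a unique solution mod 4864 exists.
Back-substitute for the Bézout coefficients:
1 = 59 − 29·2
1 = −29·356 + 175·59
1 = 175·1127 − 554·356
1 = −554·4864 + 2391·1127
So 1127·(2391) ≡ 1 (mod 4864), giving 1127⁻¹ ≡ 2391.
x ≡ 1127⁻¹·2216 ≡ 2391·2216 ≡ 1560 (mod 4864).

1560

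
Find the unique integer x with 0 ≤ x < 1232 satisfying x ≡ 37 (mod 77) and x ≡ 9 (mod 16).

Write x = 37 + 77·k. Then 77·k ≡ 9 − 37 ≡ 4 (mod 16).
Need 77⁻¹ mod 16. Extended Euclid on (16, 13):
16 = 1×13 + 3
13 = 4×3 + 1
3 = 3×1 + 0
Back-substitute:
1 = 13 − 4·3
1 = −4·16 + 5·13
77⁻¹ ≡ 5 (mod 16), so k ≡ 5·4 ≡ 4 (mod 16).
x = 37 + 77·4 = 345.

345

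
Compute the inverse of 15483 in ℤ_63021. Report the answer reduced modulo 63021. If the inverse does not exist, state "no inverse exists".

no inverse exists

Compute gcd(15483, 63021):
63021 = 4×15483 + 1089
15483 = 14×1089 + 237
1089 = 4×237 + 141
237 = 1×141 + 96
141 = 1×96 + 45
96 = 2×45 + 6
45 = 7×6 + 3
6 = 2×3 + 0
The gcd is 3, not 1, hence no inverse exists.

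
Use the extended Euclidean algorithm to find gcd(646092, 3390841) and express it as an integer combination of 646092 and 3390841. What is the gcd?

1

Apply Euclid's algorithm to 3390841 and 646092:
3390841 = 5*646092 + 160381
646092 = 4*160381 + 4568
160381 = 35*4568 + 501
4568 = 9*501 + 59
501 = 8*59 + 29
59 = 2*29 + 1
29 = 29*1 + 0
gcd(646092, 3390841) = 1.
Express as a combination:
1 = 59 − 2·29
1 = −2·501 + 17·59
1 = 17·4568 − 155·501
1 = −155·160381 + 5442·4568
1 = 5442·646092 − 21923·160381
1 = −21923·3390841 + 115057·646092
So 1 = (-21923)·3390841 + (115057)·646092.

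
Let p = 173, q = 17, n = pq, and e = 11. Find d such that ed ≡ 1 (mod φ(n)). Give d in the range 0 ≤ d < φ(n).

1251

φ(n) = (p−1)(q−1) = 172·16 = 2752.
Need d with 11·d ≡ 1 (mod 2752). Apply the extended Euclidean algorithm:
2752 = 250×11 + 2
11 = 5×2 + 1
2 = 2×1 + 0
Back-substitute:
1 = 11 − 5·2
1 = −5·2752 + 1251·11
So 11·1251 ≡ 1 (mod 2752), hence d = 1251.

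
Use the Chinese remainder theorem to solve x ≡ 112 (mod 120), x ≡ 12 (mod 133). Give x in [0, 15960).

13312

Write x = 112 + 120·k. Then 120·k ≡ 12 − 112 ≡ 33 (mod 133).
Need 120⁻¹ mod 133. Extended Euclid on (133, 120):
133 = 1*120 + 13
120 = 9*13 + 3
13 = 4*3 + 1
3 = 3*1 + 0
Back-substitute:
1 = 13 − 4·3
1 = −4·120 + 37·13
1 = 37·133 − 41·120
120⁻¹ ≡ 92 (mod 133), so k ≡ 92·33 ≡ 110 (mod 133).
x = 112 + 120·110 = 13312.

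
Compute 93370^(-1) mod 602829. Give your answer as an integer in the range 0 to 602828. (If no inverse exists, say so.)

Extended Euclidean algorithm:
602829 = 6*93370 + 42609
93370 = 2*42609 + 8152
42609 = 5*8152 + 1849
8152 = 4*1849 + 756
1849 = 2*756 + 337
756 = 2*337 + 82
337 = 4*82 + 9
82 = 9*9 + 1
9 = 9*1 + 0
The gcd is 1. Working backward:
1 = 82 − 9·9
1 = −9·337 + 37·82
1 = 37·756 − 83·337
1 = −83·1849 + 203·756
1 = 203·8152 − 895·1849
1 = −895·42609 + 4678·8152
1 = 4678·93370 − 10251·42609
1 = −10251·602829 + 66184·93370
So 93370·66184 ≡ 1 (mod 602829).

66184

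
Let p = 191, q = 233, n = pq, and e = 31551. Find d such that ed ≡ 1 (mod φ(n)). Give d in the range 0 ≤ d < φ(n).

φ(n) = (p−1)(q−1) = 190·232 = 44080.
Need d with 31551·d ≡ 1 (mod 44080). Apply the extended Euclidean algorithm:
44080 = 1*31551 + 12529
31551 = 2*12529 + 6493
12529 = 1*6493 + 6036
6493 = 1*6036 + 457
6036 = 13*457 + 95
457 = 4*95 + 77
95 = 1*77 + 18
77 = 4*18 + 5
18 = 3*5 + 3
5 = 1*3 + 2
3 = 1*2 + 1
2 = 2*1 + 0
Back-substitute:
1 = 3 − 2
1 = −5 + 2·3
1 = 2·18 − 7·5
1 = −7·77 + 30·18
1 = 30·95 − 37·77
1 = −37·457 + 178·95
1 = 178·6036 − 2351·457
1 = −2351·6493 + 2529·6036
1 = 2529·12529 − 4880·6493
1 = −4880·31551 + 12289·12529
1 = 12289·44080 − 17169·31551
So 31551·(-17169) ≡ 1 (mod 44080), hence d ≡ -17169 ≡ 26911 (mod 44080).

26911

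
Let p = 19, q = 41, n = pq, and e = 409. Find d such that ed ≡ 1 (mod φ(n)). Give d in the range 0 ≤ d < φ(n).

169

φ(n) = (p−1)(q−1) = 18·40 = 720.
Need d with 409·d ≡ 1 (mod 720). Apply the extended Euclidean algorithm:
720 = 1·409 + 311
409 = 1·311 + 98
311 = 3·98 + 17
98 = 5·17 + 13
17 = 1·13 + 4
13 = 3·4 + 1
4 = 4·1 + 0
Back-substitute:
1 = 13 − 3·4
1 = −3·17 + 4·13
1 = 4·98 − 23·17
1 = −23·311 + 73·98
1 = 73·409 − 96·311
1 = −96·720 + 169·409
So 409·169 ≡ 1 (mod 720), hence d = 169.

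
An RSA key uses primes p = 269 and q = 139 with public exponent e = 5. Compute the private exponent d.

φ(n) = (p−1)(q−1) = 268·138 = 36984.
Need d with 5·d ≡ 1 (mod 36984). Apply the extended Euclidean algorithm:
36984 = 7396·5 + 4
5 = 1·4 + 1
4 = 4·1 + 0
Back-substitute:
1 = 5 − 4
1 = −36984 + 7397·5
So 5·7397 ≡ 1 (mod 36984), hence d = 7397.

7397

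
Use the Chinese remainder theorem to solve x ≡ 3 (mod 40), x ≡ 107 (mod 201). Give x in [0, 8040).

3323

Write x = 3 + 40·k. Then 40·k ≡ 107 − 3 ≡ 104 (mod 201).
Need 40⁻¹ mod 201. Extended Euclid on (201, 40):
201 = 5*40 + 1
40 = 40*1 + 0
Back-substitute:
1 = 201 − 5·40
40⁻¹ ≡ 196 (mod 201), so k ≡ 196·104 ≡ 83 (mod 201).
x = 3 + 40·83 = 3323.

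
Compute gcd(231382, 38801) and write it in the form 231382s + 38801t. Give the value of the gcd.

Euclidean algorithm:
231382 = 5×38801 + 37377
38801 = 1×37377 + 1424
37377 = 26×1424 + 353
1424 = 4×353 + 12
353 = 29×12 + 5
12 = 2×5 + 2
5 = 2×2 + 1
2 = 2×1 + 0
gcd(231382, 38801) = 1.
Working backward:
1 = 5 − 2·2
1 = −2·12 + 5·5
1 = 5·353 − 147·12
1 = −147·1424 + 593·353
1 = 593·37377 − 15565·1424
1 = −15565·38801 + 16158·37377
1 = 16158·231382 − 96355·38801
So 1 = (16158)·231382 + (-96355)·38801.

1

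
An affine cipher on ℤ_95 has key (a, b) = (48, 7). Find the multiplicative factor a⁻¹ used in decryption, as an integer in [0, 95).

2

Extended Euclidean algorithm:
95 = 1·48 + 47
48 = 1·47 + 1
47 = 47·1 + 0
Since gcd(48, 95) = 1, back-substitute to write 1 as a combination:
1 = 48 − 47
1 = −95 + 2·48
So 48·2 ≡ 1 (mod 95).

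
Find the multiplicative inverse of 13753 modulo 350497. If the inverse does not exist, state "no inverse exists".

112262

Run Euclid on (350497, 13753):
350497 = 25×13753 + 6672
13753 = 2×6672 + 409
6672 = 16×409 + 128
409 = 3×128 + 25
128 = 5×25 + 3
25 = 8×3 + 1
3 = 3×1 + 0
gcd = 1, so the inverse exists. Back-substitute:
1 = 25 − 8·3
1 = −8·128 + 41·25
1 = 41·409 − 131·128
1 = −131·6672 + 2137·409
1 = 2137·13753 − 4405·6672
1 = −4405·350497 + 112262·13753
So 13753·112262 ≡ 1 (mod 350497).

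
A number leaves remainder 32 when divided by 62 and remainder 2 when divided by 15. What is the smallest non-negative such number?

Write x = 32 + 62·k. Then 62·k ≡ 2 − 32 ≡ 0 (mod 15).
Need 62⁻¹ mod 15. Extended Euclid on (15, 2):
15 = 7×2 + 1
2 = 2×1 + 0
Back-substitute:
1 = 15 − 7·2
62⁻¹ ≡ 8 (mod 15), so k ≡ 8·0 ≡ 0 (mod 15).
x = 32 + 62·0 = 32.

32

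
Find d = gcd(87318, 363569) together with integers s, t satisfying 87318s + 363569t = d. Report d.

Apply Euclid's algorithm to 363569 and 87318:
363569 = 4*87318 + 14297
87318 = 6*14297 + 1536
14297 = 9*1536 + 473
1536 = 3*473 + 117
473 = 4*117 + 5
117 = 23*5 + 2
5 = 2*2 + 1
2 = 2*1 + 0
gcd(87318, 363569) = 1.
Back-substituting:
1 = 5 − 2·2
1 = −2·117 + 47·5
1 = 47·473 − 190·117
1 = −190·1536 + 617·473
1 = 617·14297 − 5743·1536
1 = −5743·87318 + 35075·14297
1 = 35075·363569 − 146043·87318
So 1 = (35075)·363569 + (-146043)·87318.

1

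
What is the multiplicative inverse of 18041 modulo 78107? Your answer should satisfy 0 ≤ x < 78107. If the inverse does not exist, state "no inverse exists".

44580

Extended Euclidean algorithm:
78107 = 4*18041 + 5943
18041 = 3*5943 + 212
5943 = 28*212 + 7
212 = 30*7 + 2
7 = 3*2 + 1
2 = 2*1 + 0
Since gcd(18041, 78107) = 1, back-substitute to write 1 as a combination:
1 = 7 − 3·2
1 = −3·212 + 91·7
1 = 91·5943 − 2551·212
1 = −2551·18041 + 7744·5943
1 = 7744·78107 − 33527·18041
Hence 18041⁻¹ ≡ -33527 ≡ 44580 (mod 78107).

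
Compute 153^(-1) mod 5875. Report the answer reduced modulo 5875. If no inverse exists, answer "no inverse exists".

192

Run Euclid on (5875, 153):
5875 = 38·153 + 61
153 = 2·61 + 31
61 = 1·31 + 30
31 = 1·30 + 1
30 = 30·1 + 0
gcd = 1, so the inverse exists. Back-substitute:
1 = 31 − 30
1 = −61 + 2·31
1 = 2·153 − 5·61
1 = −5·5875 + 192·153
So 153·192 ≡ 1 (mod 5875).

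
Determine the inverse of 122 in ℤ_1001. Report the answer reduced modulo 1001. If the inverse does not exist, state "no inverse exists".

320

Run Euclid on (1001, 122):
1001 = 8·122 + 25
122 = 4·25 + 22
25 = 1·22 + 3
22 = 7·3 + 1
3 = 3·1 + 0
Since gcd(122, 1001) = 1, back-substitute to write 1 as a combination:
1 = 22 − 7·3
1 = −7·25 + 8·22
1 = 8·122 − 39·25
1 = −39·1001 + 320·122
So 122·320 ≡ 1 (mod 1001).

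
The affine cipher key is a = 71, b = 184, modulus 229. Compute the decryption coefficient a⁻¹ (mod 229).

100

Extended Euclidean algorithm:
229 = 3·71 + 16
71 = 4·16 + 7
16 = 2·7 + 2
7 = 3·2 + 1
2 = 2·1 + 0
Since gcd(71, 229) = 1, back-substitute to write 1 as a combination:
1 = 7 − 3·2
1 = −3·16 + 7·7
1 = 7·71 − 31·16
1 = −31·229 + 100·71
So 71·100 ≡ 1 (mod 229).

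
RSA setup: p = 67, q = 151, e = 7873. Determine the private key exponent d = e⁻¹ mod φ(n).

337

φ(n) = (p−1)(q−1) = 66·150 = 9900.
Need d with 7873·d ≡ 1 (mod 9900). Apply the extended Euclidean algorithm:
9900 = 1×7873 + 2027
7873 = 3×2027 + 1792
2027 = 1×1792 + 235
1792 = 7×235 + 147
235 = 1×147 + 88
147 = 1×88 + 59
88 = 1×59 + 29
59 = 2×29 + 1
29 = 29×1 + 0
Back-substitute:
1 = 59 − 2·29
1 = −2·88 + 3·59
1 = 3·147 − 5·88
1 = −5·235 + 8·147
1 = 8·1792 − 61·235
1 = −61·2027 + 69·1792
1 = 69·7873 − 268·2027
1 = −268·9900 + 337·7873
So 7873·337 ≡ 1 (mod 9900), hence d = 337.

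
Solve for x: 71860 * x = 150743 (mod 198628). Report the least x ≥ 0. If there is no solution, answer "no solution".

gcd(71860, 198628):
198628 = 2×71860 + 54908
71860 = 1×54908 + 16952
54908 = 3×16952 + 4052
16952 = 4×4052 + 744
4052 = 5×744 + 332
744 = 2×332 + 80
332 = 4×80 + 12
80 = 6×12 + 8
12 = 1×8 + 4
8 = 2×4 + 0
gcd = 4, but 4 ∤ 150743, so the congruence has no solution.

no solution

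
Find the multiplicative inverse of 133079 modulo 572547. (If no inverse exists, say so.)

79184

Apply the Euclidean algorithm to 572547 and 133079:
572547 = 4×133079 + 40231
133079 = 3×40231 + 12386
40231 = 3×12386 + 3073
12386 = 4×3073 + 94
3073 = 32×94 + 65
94 = 1×65 + 29
65 = 2×29 + 7
29 = 4×7 + 1
7 = 7×1 + 0
Since gcd(133079, 572547) = 1, back-substitute to write 1 as a combination:
1 = 29 − 4·7
1 = −4·65 + 9·29
1 = 9·94 − 13·65
1 = −13·3073 + 425·94
1 = 425·12386 − 1713·3073
1 = −1713·40231 + 5564·12386
1 = 5564·133079 − 18405·40231
1 = −18405·572547 + 79184·133079
So 133079·79184 ≡ 1 (mod 572547).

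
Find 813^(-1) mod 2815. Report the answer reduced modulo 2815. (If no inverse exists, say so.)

Run Euclid on (2815, 813):
2815 = 3×813 + 376
813 = 2×376 + 61
376 = 6×61 + 10
61 = 6×10 + 1
10 = 10×1 + 0
gcd = 1, so the inverse exists. Back-substitute:
1 = 61 − 6·10
1 = −6·376 + 37·61
1 = 37·813 − 80·376
1 = −80·2815 + 277·813
So 813·277 ≡ 1 (mod 2815).

277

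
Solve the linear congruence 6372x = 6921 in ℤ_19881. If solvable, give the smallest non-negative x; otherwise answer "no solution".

1870

First find gcd(6372, 19881):
19881 = 3*6372 + 765
6372 = 8*765 + 252
765 = 3*252 + 9
252 = 28*9 + 0
gcd = 9 and 9 | 6921, so solutions exist. Divide through by 9: 708x ≡ 769 (mod 2209).
Now find 708⁻¹ mod 2209:
2209 = 3*708 + 85
708 = 8*85 + 28
85 = 3*28 + 1
28 = 28*1 + 0
Back-substitute:
1 = 85 − 3·28
1 = −3·708 + 25·85
1 = 25·2209 − 78·708
So 708·(-78) ≡ 1 (mod 2209), i.e. 708⁻¹ ≡ 2131.
Then x ≡ 2131·769 ≡ 1870 (mod 2209); the smallest non-negative solution is x = 1870.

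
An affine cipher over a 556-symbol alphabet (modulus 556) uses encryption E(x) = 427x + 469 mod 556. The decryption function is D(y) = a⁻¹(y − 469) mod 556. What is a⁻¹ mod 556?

Run Euclid on (556, 427):
556 = 1·427 + 129
427 = 3·129 + 40
129 = 3·40 + 9
40 = 4·9 + 4
9 = 2·4 + 1
4 = 4·1 + 0
The gcd is 1. Working backward:
1 = 9 − 2·4
1 = −2·40 + 9·9
1 = 9·129 − 29·40
1 = −29·427 + 96·129
1 = 96·556 − 125·427
Hence 427⁻¹ ≡ -125 ≡ 431 (mod 556).

431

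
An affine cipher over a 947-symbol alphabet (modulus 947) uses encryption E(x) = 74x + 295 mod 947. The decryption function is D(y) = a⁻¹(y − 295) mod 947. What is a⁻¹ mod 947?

64

Apply the Euclidean algorithm to 947 and 74:
947 = 12×74 + 59
74 = 1×59 + 15
59 = 3×15 + 14
15 = 1×14 + 1
14 = 14×1 + 0
The gcd is 1. Working backward:
1 = 15 − 14
1 = −59 + 4·15
1 = 4·74 − 5·59
1 = −5·947 + 64·74
So 74·64 ≡ 1 (mod 947).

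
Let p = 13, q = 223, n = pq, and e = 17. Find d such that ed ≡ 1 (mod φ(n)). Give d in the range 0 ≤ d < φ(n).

φ(n) = (p−1)(q−1) = 12·222 = 2664.
Need d with 17·d ≡ 1 (mod 2664). Apply the extended Euclidean algorithm:
2664 = 156×17 + 12
17 = 1×12 + 5
12 = 2×5 + 2
5 = 2×2 + 1
2 = 2×1 + 0
Back-substitute:
1 = 5 − 2·2
1 = −2·12 + 5·5
1 = 5·17 − 7·12
1 = −7·2664 + 1097·17
So 17·1097 ≡ 1 (mod 2664), hence d = 1097.

1097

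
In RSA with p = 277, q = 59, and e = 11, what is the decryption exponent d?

φ(n) = (p−1)(q−1) = 276·58 = 16008.
Need d with 11·d ≡ 1 (mod 16008). Apply the extended Euclidean algorithm:
16008 = 1455*11 + 3
11 = 3*3 + 2
3 = 1*2 + 1
2 = 2*1 + 0
Back-substitute:
1 = 3 − 2
1 = −11 + 4·3
1 = 4·16008 − 5821·11
So 11·(-5821) ≡ 1 (mod 16008), hence d ≡ -5821 ≡ 10187 (mod 16008).

10187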